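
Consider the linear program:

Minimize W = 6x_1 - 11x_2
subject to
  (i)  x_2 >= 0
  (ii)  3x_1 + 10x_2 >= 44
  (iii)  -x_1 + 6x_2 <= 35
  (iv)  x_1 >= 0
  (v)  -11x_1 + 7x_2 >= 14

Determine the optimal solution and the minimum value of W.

x_1 = 0, x_2 = 35/6, minimum W = -385/6

Vertices and W = 6x_1 - 11x_2:
  (0, 22/5) → W = -242/5
  (168/131, 526/131) → W = -4778/131
  (0, 35/6) → W = -385/6
  (161/59, 371/59) → W = -3115/59

The binding constraints are -x_1 + 6x_2 = 35 and x_1 = 0.
Solving simultaneously gives x_1 = 0, x_2 = 35/6.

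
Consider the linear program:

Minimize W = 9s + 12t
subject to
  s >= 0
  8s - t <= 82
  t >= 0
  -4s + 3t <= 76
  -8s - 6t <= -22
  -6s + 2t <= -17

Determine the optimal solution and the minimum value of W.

Feasible corners and W = 9s + 12t:
  (41/4, 0) → W = 369/4
  (147/10, 178/5) → W = 1119/2
  (17/6, 0) → W = 51/2

At the optimal vertex, t = 0 and -6s + 2t = -17.
Solving simultaneously gives s = 17/6, t = 0.

s = 17/6, t = 0, minimum W = 51/2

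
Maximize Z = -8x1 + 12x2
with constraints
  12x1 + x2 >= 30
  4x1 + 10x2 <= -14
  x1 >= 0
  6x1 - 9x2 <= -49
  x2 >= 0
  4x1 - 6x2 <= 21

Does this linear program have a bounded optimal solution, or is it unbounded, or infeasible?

infeasible

The boundaries 12x1 + x2 = 30 and x1 = 0 meet at (0, 30), but that point violates 4x1 + 10x2 ≤ -14. Every candidate vertex is excluded by some other constraint, so the feasible region is empty.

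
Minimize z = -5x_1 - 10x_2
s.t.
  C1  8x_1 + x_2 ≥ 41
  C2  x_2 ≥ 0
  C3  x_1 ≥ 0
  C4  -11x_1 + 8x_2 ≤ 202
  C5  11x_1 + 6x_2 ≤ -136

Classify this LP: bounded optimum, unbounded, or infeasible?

infeasible

The boundaries 8x_1 + x_2 = 41 and x_2 = 0 meet at (41/8, 0), but that point violates 11x_1 + 6x_2 ≤ -136. Every candidate vertex is excluded by some other constraint, so the feasible region is empty.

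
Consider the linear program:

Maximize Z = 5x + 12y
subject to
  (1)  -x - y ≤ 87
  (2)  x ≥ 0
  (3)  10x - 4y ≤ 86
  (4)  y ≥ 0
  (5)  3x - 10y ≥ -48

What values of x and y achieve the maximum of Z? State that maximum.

The binding constraints are 10x - 4y = 86 and 3x - 10y = -48.
Solving simultaneously gives x = 263/22, y = 369/44.

x = 263/22, y = 369/44, maximum Z = 3529/22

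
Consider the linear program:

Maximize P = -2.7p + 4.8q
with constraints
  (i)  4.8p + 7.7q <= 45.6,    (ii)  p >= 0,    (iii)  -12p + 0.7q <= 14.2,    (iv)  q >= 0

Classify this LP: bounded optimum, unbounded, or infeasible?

Corner points and P = -2.7p + 4.8q:
  (0, 456/77) → P = 10944/385
  (9.5, 0) → P = -25.65
  (0, 0) → P = 0
The feasible region has finitely many vertices and no improving ray; the maximum is 10944/385 at (0, 456/77).

bounded optimum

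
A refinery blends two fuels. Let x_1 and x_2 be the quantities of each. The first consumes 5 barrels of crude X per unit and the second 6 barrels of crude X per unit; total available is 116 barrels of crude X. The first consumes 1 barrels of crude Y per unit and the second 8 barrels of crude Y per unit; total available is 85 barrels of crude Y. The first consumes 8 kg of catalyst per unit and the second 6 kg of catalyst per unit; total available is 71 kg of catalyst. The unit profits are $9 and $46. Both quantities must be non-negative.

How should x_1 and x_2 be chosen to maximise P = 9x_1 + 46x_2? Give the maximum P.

Extreme points and P = 9x_1 + 46x_2:
  (0, 0) → P = 0
  (0, 85/8) → P = 1955/4
  (71/8, 0) → P = 639/8
  (1, 21/2) → P = 492

x_1 = 1, x_2 = 21/2, maximum P = 492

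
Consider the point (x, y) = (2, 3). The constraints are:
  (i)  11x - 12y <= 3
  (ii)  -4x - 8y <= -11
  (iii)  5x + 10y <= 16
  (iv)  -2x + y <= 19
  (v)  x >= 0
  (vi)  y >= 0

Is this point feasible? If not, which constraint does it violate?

not feasible — violates (iii)

Constraint (iii): 5x + 10y = 40, which is not ≤ 16. All other constraints are satisfied.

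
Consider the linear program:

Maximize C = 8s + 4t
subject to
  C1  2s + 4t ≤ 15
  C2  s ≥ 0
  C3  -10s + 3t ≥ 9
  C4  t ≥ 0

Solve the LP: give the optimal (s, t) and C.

Corner points and C = 8s + 4t:
  (0, 15/4) → C = 15
  (9/46, 84/23) → C = 372/23
  (0, 3) → C = 12

s = 9/46, t = 84/23, maximum C = 372/23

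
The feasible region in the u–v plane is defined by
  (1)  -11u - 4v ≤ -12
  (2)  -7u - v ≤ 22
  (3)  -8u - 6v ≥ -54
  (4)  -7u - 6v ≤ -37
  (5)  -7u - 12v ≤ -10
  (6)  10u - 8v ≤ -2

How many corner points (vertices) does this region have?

4

Pairwise boundary intersections that survive every other constraint:
  (-72/17, 249/17)
  (-2, 17/2)
  (105/31, 139/31)
  (71/29, 96/29)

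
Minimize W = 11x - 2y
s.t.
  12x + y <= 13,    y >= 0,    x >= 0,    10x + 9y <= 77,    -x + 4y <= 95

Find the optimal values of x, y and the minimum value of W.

x = 0, y = 77/9, minimum W = -154/9

Feasible corners and W = 11x - 2y:
  (13/12, 0) → W = 143/12
  (20/49, 397/49) → W = -82/7
  (0, 0) → W = 0
  (0, 77/9) → W = -154/9

The optimum lies where x = 0 and 10x + 9y = 77.
Solving simultaneously gives x = 0, y = 77/9.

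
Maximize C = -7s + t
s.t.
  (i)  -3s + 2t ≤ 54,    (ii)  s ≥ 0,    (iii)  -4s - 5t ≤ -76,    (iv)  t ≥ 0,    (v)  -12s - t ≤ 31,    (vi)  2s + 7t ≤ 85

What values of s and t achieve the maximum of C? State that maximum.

s = 107/18, t = 94/9, maximum C = -187/6

Extreme points and C = -7s + t:
  (19, 0) → C = -133
  (107/18, 94/9) → C = -187/6
  (85/2, 0) → C = -595/2

At the optimal vertex, -4s - 5t = -76 and 2s + 7t = 85.
Solving simultaneously gives s = 107/18, t = 94/9.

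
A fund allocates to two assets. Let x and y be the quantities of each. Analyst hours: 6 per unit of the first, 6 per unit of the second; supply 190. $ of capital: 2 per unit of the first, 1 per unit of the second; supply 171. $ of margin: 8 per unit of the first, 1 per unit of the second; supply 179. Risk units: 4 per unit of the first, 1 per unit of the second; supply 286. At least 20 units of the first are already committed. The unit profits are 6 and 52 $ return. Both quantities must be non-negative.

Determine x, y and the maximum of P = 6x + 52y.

x = 20, y = 35/3, maximum P = 2180/3

Extreme points and P = 6x + 52y:
  (179/8, 0) → P = 537/4
  (20, 0) → P = 120
  (442/21, 223/21) → P = 14248/21
  (20, 35/3) → P = 2180/3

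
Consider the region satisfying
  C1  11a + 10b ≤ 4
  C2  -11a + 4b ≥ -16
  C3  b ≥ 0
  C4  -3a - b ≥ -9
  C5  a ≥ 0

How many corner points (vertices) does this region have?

Of the 10 pairwise boundary intersections, those satisfying every inequality are:
  (4/11, 0)
  (0, 2/5)
  (0, 0)

3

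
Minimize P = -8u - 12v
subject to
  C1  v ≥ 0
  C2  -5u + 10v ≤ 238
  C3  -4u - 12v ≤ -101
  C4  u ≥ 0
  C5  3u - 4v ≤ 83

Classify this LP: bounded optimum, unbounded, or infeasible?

Feasible corners and P = -8u - 12v:
  (101/4, 0) → P = -202
  (83/3, 0) → P = -664/3
  (0, 119/5) → P = -1428/5
  (891/5, 1129/10) → P = -13902/5
  (0, 101/12) → P = -101
The feasible region has finitely many vertices and no improving ray; the minimum is -13902/5 at (891/5, 1129/10).

bounded optimum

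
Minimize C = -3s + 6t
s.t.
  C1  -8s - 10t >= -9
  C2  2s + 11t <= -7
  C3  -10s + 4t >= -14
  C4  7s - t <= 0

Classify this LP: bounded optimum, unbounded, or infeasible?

From the feasible point (-7/79, -49/79), moving in the direction (-4, -10) keeps every constraint satisfied while C decreases without bound.

unbounded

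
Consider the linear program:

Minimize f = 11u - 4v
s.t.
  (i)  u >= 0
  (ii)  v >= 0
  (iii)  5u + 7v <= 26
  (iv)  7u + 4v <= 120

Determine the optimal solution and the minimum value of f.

u = 0, v = 26/7, minimum f = -104/7

Vertices and f = 11u - 4v:
  (0, 0) → f = 0
  (0, 26/7) → f = -104/7
  (26/5, 0) → f = 286/5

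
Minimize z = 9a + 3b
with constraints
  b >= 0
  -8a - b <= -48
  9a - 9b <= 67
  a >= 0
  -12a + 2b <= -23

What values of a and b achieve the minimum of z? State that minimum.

a = 6, b = 0, minimum z = 54

Corner points and z = 9a + 3b:
  (6, 0) → z = 54
  (67/9, 0) → z = 67
  (17/4, 14) → z = 321/4
The feasible region is unbounded (it extends along (1, 1), (1, 6)), but z strictly increases along every unbounded feasible direction, so there is no improving ray and the minimum is attained at a vertex.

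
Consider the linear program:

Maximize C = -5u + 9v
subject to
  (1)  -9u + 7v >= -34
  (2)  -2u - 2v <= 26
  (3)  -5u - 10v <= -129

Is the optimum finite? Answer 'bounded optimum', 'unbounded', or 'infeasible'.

unbounded

From the feasible point (1243/125, 991/125), moving in the direction (7, 9) keeps every constraint satisfied while C increases without bound.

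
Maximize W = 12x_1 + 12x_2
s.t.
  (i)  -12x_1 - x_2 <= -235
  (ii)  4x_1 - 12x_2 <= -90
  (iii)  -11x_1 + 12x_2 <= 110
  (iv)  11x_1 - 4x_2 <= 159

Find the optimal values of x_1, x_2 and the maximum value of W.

x_1 = 587/22, x_2 = 269/8, maximum W = 15921/22

Corner points and W = 12x_1 + 12x_2:
  (1365/74, 505/37) → W = 14250/37
  (542/31, 781/31) → W = 15876/31
  (567/29, 813/58) → W = 11682/29
  (587/22, 269/8) → W = 15921/22

At the optimal vertex, -11x_1 + 12x_2 = 110 and 11x_1 - 4x_2 = 159.
Solving simultaneously gives x_1 = 587/22, x_2 = 269/8.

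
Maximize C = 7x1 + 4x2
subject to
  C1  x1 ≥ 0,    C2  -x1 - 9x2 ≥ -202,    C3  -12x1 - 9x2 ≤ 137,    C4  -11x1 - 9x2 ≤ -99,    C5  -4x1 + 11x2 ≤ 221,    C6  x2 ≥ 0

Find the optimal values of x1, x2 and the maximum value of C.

Vertices and C = 7x1 + 4x2:
  (0, 11) → C = 44
  (0, 221/11) → C = 884/11
  (233/47, 1029/47) → C = 5747/47
  (202, 0) → C = 1414
  (9, 0) → C = 63

At the optimal vertex, -x1 - 9x2 = -202 and x2 = 0.
Solving simultaneously gives x1 = 202, x2 = 0.

x1 = 202, x2 = 0, maximum C = 1414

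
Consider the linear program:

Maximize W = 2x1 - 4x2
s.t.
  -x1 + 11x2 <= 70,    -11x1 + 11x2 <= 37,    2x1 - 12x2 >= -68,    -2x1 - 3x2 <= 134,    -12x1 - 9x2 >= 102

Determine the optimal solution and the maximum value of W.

Corner points and W = 2x1 - 4x2:
  (-317/11, -280/11) → W = 486/11
  (-485/77, -226/77) → W = -6/7
  (50, -78) → W = 412

At the optimal vertex, -2x1 - 3x2 = 134 and -12x1 - 9x2 = 102.
Solving simultaneously gives x1 = 50, x2 = -78.

x1 = 50, x2 = -78, maximum W = 412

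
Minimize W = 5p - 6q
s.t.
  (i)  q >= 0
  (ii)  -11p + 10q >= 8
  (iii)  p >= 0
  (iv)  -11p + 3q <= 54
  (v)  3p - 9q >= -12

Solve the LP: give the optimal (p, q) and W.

Vertices and W = 5p - 6q:
  (0, 4/5) → W = -24/5
  (16/23, 36/23) → W = -136/23
  (0, 4/3) → W = -8

The optimum lies where p = 0 and 3p - 9q = -12.
Solving simultaneously gives p = 0, q = 4/3.

p = 0, q = 4/3, minimum W = -8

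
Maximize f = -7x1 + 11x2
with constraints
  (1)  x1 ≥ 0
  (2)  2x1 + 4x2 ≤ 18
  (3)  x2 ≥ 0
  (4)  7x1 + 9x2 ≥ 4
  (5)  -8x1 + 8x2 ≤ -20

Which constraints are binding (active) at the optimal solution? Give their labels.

(2) and (5)

Vertices and f = -7x1 + 11x2:
  (9, 0) → f = -63
  (14/3, 13/6) → f = -53/6
  (5/2, 0) → f = -35/2

The maximum is at (14/3, 13/6). Substituting into each constraint, equality holds for (2) and (5); the remaining constraints have slack.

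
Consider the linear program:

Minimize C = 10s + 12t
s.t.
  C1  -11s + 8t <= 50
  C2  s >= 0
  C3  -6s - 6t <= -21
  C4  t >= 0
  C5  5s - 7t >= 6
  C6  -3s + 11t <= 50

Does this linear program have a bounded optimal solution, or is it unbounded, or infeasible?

bounded optimum

Vertices and C = 10s + 12t:
  (7/2, 0) → C = 35
  (61/24, 23/24) → C = 443/12
  (208/17, 134/17) → C = 3688/17
The feasible region has finitely many vertices and no improving ray; the minimum is 35 at (7/2, 0).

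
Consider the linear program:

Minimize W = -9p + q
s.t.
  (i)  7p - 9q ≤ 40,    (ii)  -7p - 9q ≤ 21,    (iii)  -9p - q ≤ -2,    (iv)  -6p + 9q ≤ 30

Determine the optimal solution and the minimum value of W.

Extreme points and W = -9p + q:
  (19/14, -61/18) → W = -983/63
  (70, 50) → W = -580
  (39/74, -203/74) → W = -277/37
  (-4/29, 94/29) → W = 130/29

At the optimal vertex, 7p - 9q = 40 and -6p + 9q = 30.
Solving simultaneously gives p = 70, q = 50.

p = 70, q = 50, minimum W = -580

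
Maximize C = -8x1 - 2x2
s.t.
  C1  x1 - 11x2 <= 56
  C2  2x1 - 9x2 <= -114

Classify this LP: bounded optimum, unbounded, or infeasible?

From the feasible point (-1758/13, -226/13), moving in the direction (-11, -1) keeps every constraint satisfied while C increases without bound.

unbounded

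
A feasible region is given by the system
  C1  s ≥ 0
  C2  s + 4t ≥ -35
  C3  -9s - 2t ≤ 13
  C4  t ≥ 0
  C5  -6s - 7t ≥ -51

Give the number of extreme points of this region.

The feasible vertices (each the meet of two boundaries and inside every other half-plane) are:
  (0, 0)
  (0, 51/7)
  (17/2, 0)

3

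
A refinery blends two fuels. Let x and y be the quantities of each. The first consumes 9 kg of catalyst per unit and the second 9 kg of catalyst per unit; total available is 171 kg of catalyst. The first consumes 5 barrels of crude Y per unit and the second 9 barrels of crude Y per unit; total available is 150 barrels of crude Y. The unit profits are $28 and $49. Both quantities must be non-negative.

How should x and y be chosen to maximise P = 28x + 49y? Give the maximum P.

x = 21/4, y = 55/4, maximum P = 3283/4

Corner points and P = 28x + 49y:
  (0, 0) → P = 0
  (0, 50/3) → P = 2450/3
  (19, 0) → P = 532
  (21/4, 55/4) → P = 3283/4

The binding constraints are 9x + 9y = 171 and 5x + 9y = 150.
Solving simultaneously gives x = 21/4, y = 55/4.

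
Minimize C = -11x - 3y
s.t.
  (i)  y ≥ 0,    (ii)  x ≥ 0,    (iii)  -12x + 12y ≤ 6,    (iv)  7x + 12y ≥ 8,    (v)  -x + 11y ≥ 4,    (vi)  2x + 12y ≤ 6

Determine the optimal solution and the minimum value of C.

x = 9/17, y = 7/17, minimum C = -120/17

Vertices and C = -11x - 3y:
  (40/89, 36/89) → C = -548/89
  (2/5, 13/30) → C = -57/10
  (9/17, 7/17) → C = -120/17

At the optimal vertex, -x + 11y = 4 and 2x + 12y = 6.
Solving simultaneously gives x = 9/17, y = 7/17.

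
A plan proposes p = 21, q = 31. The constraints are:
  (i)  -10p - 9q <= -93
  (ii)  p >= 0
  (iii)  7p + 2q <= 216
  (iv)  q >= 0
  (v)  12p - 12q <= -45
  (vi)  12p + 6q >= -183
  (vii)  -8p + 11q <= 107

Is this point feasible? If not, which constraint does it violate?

not feasible — violates (vii)

Constraint (vii): -8p + 11q = 173, which is not ≤ 107. All other constraints are satisfied.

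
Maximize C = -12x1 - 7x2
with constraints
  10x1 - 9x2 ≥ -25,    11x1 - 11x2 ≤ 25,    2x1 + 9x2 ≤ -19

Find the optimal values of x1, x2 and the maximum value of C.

x1 = -500/11, x2 = -525/11, maximum C = 9675/11

Vertices and C = -12x1 - 7x2:
  (-500/11, -525/11) → C = 9675/11
  (-11/3, -35/27) → C = 1433/27
  (16/121, -259/121) → C = 1621/121

The binding constraints are 10x1 - 9x2 = -25 and 11x1 - 11x2 = 25.
Solving simultaneously gives x1 = -500/11, x2 = -525/11.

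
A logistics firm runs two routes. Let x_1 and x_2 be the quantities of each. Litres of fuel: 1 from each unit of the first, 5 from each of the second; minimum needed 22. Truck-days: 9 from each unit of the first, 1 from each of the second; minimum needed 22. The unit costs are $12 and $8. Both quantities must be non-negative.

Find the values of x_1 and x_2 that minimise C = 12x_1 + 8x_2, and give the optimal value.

x_1 = 2, x_2 = 4, minimum C = 56

Extreme points and C = 12x_1 + 8x_2:
  (0, 22) → C = 176
  (22, 0) → C = 264
  (2, 4) → C = 56
The feasible region is unbounded (it extends along (0, 1), (1, 0)), but C strictly increases along every unbounded feasible direction, so there is no improving ray and the minimum is attained at a vertex.

At the optimal vertex, x_1 + 5x_2 = 22 and 9x_1 + x_2 = 22.
Solving simultaneously gives x_1 = 2, x_2 = 4.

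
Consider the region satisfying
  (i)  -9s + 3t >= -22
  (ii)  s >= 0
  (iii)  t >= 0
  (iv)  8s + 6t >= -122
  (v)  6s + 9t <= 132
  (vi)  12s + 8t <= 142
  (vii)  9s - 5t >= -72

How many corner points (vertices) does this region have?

6

The feasible vertices (each the meet of two boundaries and inside every other half-plane) are:
  (22/9, 0)
  (301/54, 169/18)
  (0, 0)
  (0, 72/5)
  (37/10, 61/5)
  (4/37, 540/37)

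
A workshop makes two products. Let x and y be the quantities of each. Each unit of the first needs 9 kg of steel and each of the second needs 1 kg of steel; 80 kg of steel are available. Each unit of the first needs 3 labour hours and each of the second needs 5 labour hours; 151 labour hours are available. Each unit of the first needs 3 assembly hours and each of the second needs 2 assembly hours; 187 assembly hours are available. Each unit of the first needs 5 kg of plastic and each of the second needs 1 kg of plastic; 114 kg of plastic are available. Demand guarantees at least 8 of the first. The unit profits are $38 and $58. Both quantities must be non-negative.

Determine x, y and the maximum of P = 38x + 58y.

Extreme points and P = 38x + 58y:
  (80/9, 0) → P = 3040/9
  (8, 0) → P = 304
  (8, 8) → P = 768

At the optimal vertex, 9x + y = 80 and x = 8.
Solving simultaneously gives x = 8, y = 8.

x = 8, y = 8, maximum P = 768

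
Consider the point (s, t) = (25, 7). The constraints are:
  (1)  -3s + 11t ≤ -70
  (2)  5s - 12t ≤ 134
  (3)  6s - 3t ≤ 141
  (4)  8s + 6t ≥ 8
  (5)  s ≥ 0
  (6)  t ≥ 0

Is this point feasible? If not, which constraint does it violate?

Constraint (1): -3s + 11t = 2, which is not ≤ -70. All other constraints are satisfied.

not feasible — violates (1)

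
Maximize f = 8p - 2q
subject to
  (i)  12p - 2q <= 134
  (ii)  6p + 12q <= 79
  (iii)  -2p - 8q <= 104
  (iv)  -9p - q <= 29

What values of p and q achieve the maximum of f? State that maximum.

Corner points and f = 8p - 2q:
  (883/78, 12/13) → f = 3460/39
  (216/25, -379/25) → f = 2486/25
  (-427/102, 295/34) → f = -2593/51
  (-64/35, -439/35) → f = 366/35

The binding constraints are 12p - 2q = 134 and -2p - 8q = 104.
Solving simultaneously gives p = 216/25, q = -379/25.

p = 216/25, q = -379/25, maximum f = 2486/25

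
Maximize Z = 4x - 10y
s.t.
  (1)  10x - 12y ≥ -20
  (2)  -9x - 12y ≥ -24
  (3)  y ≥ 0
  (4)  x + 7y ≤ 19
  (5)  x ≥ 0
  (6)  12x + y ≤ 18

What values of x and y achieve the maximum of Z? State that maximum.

x = 3/2, y = 0, maximum Z = 6

At the optimal vertex, y = 0 and 12x + y = 18.
Solving simultaneously gives x = 3/2, y = 0.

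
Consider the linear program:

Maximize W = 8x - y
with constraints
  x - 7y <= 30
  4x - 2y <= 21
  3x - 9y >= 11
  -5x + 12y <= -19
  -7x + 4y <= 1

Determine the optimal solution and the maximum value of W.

x = 167/30, y = 19/30, maximum W = 439/10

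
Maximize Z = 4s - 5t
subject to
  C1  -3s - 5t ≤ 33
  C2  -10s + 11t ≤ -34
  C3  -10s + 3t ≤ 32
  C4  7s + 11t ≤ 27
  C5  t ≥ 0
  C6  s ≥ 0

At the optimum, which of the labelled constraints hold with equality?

Corner points and Z = 4s - 5t:
  (61/17, 32/187) → Z = 2524/187
  (17/5, 0) → Z = 68/5
  (27/7, 0) → Z = 108/7

The maximum is at (27/7, 0). Substituting into each constraint, equality holds for C4 and C5; the remaining constraints have slack.

C4 and C5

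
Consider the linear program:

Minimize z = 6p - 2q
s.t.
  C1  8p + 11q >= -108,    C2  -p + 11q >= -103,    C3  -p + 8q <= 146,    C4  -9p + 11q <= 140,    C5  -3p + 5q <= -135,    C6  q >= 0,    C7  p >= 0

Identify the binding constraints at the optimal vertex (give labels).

Feasible corners and z = 6p - 2q:
  (103, 0) → z = 618
  (1810/19, 573/19) → z = 9714/19
  (45, 0) → z = 270
The feasible region is unbounded (it extends along (11, 1), (8, 1)), but z strictly increases along every unbounded feasible direction, so there is no improving ray and the minimum is attained at a vertex.

The minimum is at (45, 0). Substituting into each constraint, equality holds for C5 and C6; the remaining constraints have slack.

C5 and C6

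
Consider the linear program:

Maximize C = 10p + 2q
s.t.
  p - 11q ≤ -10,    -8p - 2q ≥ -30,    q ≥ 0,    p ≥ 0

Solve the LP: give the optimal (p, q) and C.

Vertices and C = 10p + 2q:
  (31/9, 11/9) → C = 332/9
  (0, 10/11) → C = 20/11
  (0, 15) → C = 30

The optimum lies where p - 11q = -10 and -8p - 2q = -30.
Solving simultaneously gives p = 31/9, q = 11/9.

p = 31/9, q = 11/9, maximum C = 332/9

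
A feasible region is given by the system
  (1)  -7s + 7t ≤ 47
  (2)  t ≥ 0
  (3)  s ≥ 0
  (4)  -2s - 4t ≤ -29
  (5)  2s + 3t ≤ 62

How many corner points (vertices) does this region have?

Pairwise boundary intersections that survive every other constraint:
  (5/14, 99/14)
  (293/35, 528/35)
  (29/2, 0)
  (31, 0)

4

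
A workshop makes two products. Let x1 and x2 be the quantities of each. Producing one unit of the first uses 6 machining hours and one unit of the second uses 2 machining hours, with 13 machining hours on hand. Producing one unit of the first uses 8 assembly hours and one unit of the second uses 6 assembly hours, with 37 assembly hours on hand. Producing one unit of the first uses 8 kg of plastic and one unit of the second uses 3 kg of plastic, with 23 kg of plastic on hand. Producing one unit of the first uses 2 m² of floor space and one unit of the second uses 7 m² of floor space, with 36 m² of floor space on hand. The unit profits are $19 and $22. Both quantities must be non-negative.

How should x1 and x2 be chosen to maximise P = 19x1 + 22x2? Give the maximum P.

Corner points and P = 19x1 + 22x2:
  (0, 0) → P = 0
  (0, 36/7) → P = 792/7
  (13/6, 0) → P = 247/6
  (1/2, 5) → P = 239/2

At the optimal vertex, 6x1 + 2x2 = 13 and 2x1 + 7x2 = 36.
Solving simultaneously gives x1 = 1/2, x2 = 5.

x1 = 1/2, x2 = 5, maximum P = 239/2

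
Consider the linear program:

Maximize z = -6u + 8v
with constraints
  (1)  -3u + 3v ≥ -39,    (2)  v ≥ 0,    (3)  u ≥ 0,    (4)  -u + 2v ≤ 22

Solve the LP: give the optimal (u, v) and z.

Corner points and z = -6u + 8v:
  (13, 0) → z = -78
  (48, 35) → z = -8
  (0, 0) → z = 0
  (0, 11) → z = 88

At the optimal vertex, u = 0 and -u + 2v = 22.
Solving simultaneously gives u = 0, v = 11.

u = 0, v = 11, maximum z = 88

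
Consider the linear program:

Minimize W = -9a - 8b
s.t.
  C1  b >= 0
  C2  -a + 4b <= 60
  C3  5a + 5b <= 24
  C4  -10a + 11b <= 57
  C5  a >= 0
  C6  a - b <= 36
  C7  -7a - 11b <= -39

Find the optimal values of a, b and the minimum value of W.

a = 69/20, b = 27/20, minimum W = -837/20

Corner points and W = -9a - 8b:
  (0, 24/5) → W = -192/5
  (69/20, 27/20) → W = -837/20
  (0, 39/11) → W = -312/11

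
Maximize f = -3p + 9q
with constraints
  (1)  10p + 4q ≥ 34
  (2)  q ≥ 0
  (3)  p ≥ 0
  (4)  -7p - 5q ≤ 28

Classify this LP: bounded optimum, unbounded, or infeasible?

From the feasible point (17/5, 0), moving in the direction (0, 1) keeps every constraint satisfied while f increases without bound.

unbounded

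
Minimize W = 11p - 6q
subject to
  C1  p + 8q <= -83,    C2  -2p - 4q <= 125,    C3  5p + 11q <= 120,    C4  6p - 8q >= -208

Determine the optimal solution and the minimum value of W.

Vertices and W = 11p - 6q:
  (1873/29, -535/29) → W = 23813/29
  (-291/7, -145/28) → W = -5967/14
  (-229/5, -167/20) → W = -4537/10
The feasible region is unbounded (it extends along (2, -1), (11, -5)), but W strictly increases along every unbounded feasible direction, so there is no improving ray and the minimum is attained at a vertex.

The optimum lies where -2p - 4q = 125 and 6p - 8q = -208.
Solving simultaneously gives p = -229/5, q = -167/20.

p = -229/5, q = -167/20, minimum W = -4537/10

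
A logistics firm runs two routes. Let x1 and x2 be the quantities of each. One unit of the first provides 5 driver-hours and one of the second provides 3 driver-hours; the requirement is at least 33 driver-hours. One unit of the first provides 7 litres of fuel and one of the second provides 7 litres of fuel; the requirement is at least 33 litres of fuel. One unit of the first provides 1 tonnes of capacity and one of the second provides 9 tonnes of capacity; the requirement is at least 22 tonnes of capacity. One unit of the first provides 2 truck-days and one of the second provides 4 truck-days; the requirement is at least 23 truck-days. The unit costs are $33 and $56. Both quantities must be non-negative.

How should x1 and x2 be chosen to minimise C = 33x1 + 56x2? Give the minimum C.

x1 = 9/2, x2 = 7/2, minimum C = 689/2

Extreme points and C = 33x1 + 56x2:
  (0, 11) → C = 616
  (22, 0) → C = 726
  (9/2, 7/2) → C = 689/2
  (17/2, 3/2) → C = 729/2
The feasible region is unbounded (it extends along (0, 1), (1, 0)), but C strictly increases along every unbounded feasible direction, so there is no improving ray and the minimum is attained at a vertex.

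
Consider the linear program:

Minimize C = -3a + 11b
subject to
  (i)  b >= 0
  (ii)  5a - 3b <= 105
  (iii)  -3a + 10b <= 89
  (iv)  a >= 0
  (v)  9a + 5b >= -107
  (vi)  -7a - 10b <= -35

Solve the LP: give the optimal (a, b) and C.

a = 21, b = 0, minimum C = -63

Corner points and C = -3a + 11b:
  (21, 0) → C = -63
  (5, 0) → C = -15
  (1317/41, 760/41) → C = 4409/41
  (0, 89/10) → C = 979/10
  (0, 7/2) → C = 77/2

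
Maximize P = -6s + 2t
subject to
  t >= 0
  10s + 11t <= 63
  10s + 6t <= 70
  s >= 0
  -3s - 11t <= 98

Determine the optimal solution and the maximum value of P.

s = 0, t = 63/11, maximum P = 126/11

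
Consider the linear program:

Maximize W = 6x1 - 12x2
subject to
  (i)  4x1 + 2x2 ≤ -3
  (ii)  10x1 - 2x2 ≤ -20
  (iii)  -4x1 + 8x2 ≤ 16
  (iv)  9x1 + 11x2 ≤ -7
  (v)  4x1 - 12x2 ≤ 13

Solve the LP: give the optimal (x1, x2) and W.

x1 = -19/8, x2 = -15/8, maximum W = 33/4

Corner points and W = 6x1 - 12x2:
  (-117/64, 55/64) → W = -681/32
  (-19/8, -15/8) → W = 33/4
  (-2, 1) → W = -24
  (-37/2, -29/4) → W = -24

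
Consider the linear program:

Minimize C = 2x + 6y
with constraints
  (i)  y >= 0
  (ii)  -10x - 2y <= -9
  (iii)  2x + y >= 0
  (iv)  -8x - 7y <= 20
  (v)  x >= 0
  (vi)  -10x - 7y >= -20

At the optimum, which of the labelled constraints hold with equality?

Vertices and C = 2x + 6y:
  (9/10, 0) → C = 9/5
  (2, 0) → C = 4
  (23/50, 11/5) → C = 353/25

The minimum is at (9/10, 0). Substituting into each constraint, equality holds for (i) and (ii); the remaining constraints have slack.

(i) and (ii)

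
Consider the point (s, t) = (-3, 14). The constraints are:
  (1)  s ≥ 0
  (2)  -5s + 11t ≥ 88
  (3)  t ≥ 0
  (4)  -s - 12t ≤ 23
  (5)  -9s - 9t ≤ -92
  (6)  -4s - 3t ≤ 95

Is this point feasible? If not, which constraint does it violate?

not feasible — violates (1)

Constraint (1): s = -3, which is not ≥ 0. All other constraints are satisfied.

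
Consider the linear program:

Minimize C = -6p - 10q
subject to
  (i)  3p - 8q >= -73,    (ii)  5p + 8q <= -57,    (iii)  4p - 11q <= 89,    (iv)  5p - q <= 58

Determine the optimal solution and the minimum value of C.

p = -65/4, q = 97/32, minimum C = 1075/16

Feasible corners and C = -6p - 10q:
  (-65/4, 97/32) → C = 1075/16
  (-1515, -559) → C = 14680
  (85/87, -673/87) → C = 6220/87

At the optimal vertex, 3p - 8q = -73 and 5p + 8q = -57.
Solving simultaneously gives p = -65/4, q = 97/32.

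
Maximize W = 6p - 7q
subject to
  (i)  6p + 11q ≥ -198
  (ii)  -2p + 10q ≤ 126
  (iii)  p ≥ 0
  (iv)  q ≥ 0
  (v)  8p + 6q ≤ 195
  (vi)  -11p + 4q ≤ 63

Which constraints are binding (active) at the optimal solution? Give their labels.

(iv) and (v)

Vertices and W = 6p - 7q:
  (0, 63/5) → W = -441/5
  (597/46, 699/46) → W = -57/2
  (0, 0) → W = 0
  (195/8, 0) → W = 585/4

The maximum is at (195/8, 0). Substituting into each constraint, equality holds for (iv) and (v); the remaining constraints have slack.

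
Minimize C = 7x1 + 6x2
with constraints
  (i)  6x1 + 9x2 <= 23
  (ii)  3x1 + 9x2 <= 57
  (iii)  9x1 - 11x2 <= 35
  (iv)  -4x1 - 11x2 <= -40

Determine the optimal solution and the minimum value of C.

x1 = -89, x2 = 36, minimum C = -407

Feasible corners and C = 7x1 + 6x2:
  (-34/3, 91/9) → C = -56/3
  (-107/30, 74/15) → C = 139/30
  (-89, 36) → C = -407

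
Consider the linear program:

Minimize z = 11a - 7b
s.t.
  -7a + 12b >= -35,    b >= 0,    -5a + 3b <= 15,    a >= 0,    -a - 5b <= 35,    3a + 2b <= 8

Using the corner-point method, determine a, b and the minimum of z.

Corner points and z = 11a - 7b:
  (0, 0) → z = 0
  (8/3, 0) → z = 88/3
  (0, 4) → z = -28

The optimum lies where a = 0 and 3a + 2b = 8.
Solving simultaneously gives a = 0, b = 4.

a = 0, b = 4, minimum z = -28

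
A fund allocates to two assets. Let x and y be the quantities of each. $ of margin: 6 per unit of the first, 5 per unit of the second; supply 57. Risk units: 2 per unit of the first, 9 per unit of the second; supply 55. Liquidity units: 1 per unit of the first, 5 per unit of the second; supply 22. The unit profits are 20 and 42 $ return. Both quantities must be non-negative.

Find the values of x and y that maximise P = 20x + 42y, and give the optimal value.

Feasible corners and P = 20x + 42y:
  (0, 0) → P = 0
  (0, 22/5) → P = 924/5
  (19/2, 0) → P = 190
  (7, 3) → P = 266

The optimum lies where 6x + 5y = 57 and x + 5y = 22.
Solving simultaneously gives x = 7, y = 3.

x = 7, y = 3, maximum P = 266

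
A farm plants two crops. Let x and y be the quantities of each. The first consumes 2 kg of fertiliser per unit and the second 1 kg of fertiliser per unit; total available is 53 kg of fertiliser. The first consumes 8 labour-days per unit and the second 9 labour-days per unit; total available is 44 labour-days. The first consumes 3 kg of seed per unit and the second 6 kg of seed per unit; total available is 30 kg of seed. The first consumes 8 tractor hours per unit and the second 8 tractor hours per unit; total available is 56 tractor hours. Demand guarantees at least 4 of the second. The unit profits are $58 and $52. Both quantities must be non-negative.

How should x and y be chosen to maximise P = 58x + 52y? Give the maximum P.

x = 1, y = 4, maximum P = 266

Corner points and P = 58x + 52y:
  (0, 44/9) → P = 2288/9
  (0, 4) → P = 208
  (1, 4) → P = 266

The optimum lies where 8x + 9y = 44 and y = 4.
Solving simultaneously gives x = 1, y = 4.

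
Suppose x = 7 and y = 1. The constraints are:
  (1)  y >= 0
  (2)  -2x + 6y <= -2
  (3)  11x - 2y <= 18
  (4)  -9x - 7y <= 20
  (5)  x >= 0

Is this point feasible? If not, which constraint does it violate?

not feasible — violates (3)

Constraint (3): 11x - 2y = 75, which is not ≤ 18. All other constraints are satisfied.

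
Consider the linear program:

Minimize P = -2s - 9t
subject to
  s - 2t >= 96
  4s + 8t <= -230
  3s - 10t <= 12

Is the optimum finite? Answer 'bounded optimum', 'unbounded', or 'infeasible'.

The boundaries s - 2t = 96 and 4s + 8t = -230 meet at (77/4, -307/8), but that point violates 3s - 10t ≤ 12. Every candidate vertex is excluded by some other constraint, so the feasible region is empty.

infeasible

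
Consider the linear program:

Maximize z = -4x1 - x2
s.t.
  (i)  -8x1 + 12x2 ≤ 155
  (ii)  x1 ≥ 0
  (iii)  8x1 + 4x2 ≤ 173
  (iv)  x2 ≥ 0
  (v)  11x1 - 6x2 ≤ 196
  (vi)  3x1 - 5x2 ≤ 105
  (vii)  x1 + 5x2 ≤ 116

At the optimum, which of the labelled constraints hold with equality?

(ii) and (iv)

Corner points and z = -4x1 - x2:
  (0, 155/12) → z = -155/12
  (91/8, 41/2) → z = -66
  (0, 0) → z = 0
  (911/46, 335/92) → z = -7623/92
  (196/11, 0) → z = -784/11

The maximum is at (0, 0). Substituting into each constraint, equality holds for (ii) and (iv); the remaining constraints have slack.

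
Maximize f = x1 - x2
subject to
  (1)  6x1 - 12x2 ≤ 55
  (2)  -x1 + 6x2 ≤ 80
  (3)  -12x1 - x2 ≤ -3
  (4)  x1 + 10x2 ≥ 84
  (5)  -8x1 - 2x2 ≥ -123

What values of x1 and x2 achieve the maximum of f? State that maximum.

x1 = 177/13, x2 = 183/26, maximum f = 171/26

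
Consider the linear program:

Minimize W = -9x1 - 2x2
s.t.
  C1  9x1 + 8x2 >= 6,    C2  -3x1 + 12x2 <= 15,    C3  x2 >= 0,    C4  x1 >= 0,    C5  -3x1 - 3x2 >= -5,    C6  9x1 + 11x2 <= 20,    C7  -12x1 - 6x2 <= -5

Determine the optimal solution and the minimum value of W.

x1 = 5/3, x2 = 0, minimum W = -15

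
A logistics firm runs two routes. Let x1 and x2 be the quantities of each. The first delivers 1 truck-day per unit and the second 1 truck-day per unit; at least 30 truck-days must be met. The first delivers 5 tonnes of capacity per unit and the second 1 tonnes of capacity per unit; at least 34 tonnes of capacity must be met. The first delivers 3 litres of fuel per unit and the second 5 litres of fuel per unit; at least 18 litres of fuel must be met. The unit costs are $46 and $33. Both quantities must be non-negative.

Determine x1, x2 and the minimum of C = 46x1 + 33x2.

Vertices and C = 46x1 + 33x2:
  (0, 34) → C = 1122
  (30, 0) → C = 1380
  (1, 29) → C = 1003
The feasible region is unbounded (it extends along (0, 1), (1, 0)), but C strictly increases along every unbounded feasible direction, so there is no improving ray and the minimum is attained at a vertex.

At the optimal vertex, x1 + x2 = 30 and 5x1 + x2 = 34.
Solving simultaneously gives x1 = 1, x2 = 29.

x1 = 1, x2 = 29, minimum C = 1003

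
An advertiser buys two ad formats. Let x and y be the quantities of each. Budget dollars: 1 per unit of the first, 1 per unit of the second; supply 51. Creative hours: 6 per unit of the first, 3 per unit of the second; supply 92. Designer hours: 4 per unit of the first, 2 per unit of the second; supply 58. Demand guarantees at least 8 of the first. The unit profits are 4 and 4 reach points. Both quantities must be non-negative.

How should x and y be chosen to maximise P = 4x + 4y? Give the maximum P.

The binding constraints are 4x + 2y = 58 and x = 8.
Solving simultaneously gives x = 8, y = 13.

x = 8, y = 13, maximum P = 84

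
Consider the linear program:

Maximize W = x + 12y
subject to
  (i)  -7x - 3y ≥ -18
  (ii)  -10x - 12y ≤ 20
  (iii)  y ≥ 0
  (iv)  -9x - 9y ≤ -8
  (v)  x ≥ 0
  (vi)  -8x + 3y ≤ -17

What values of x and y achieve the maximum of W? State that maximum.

x = 7/3, y = 5/9, maximum W = 9

Feasible corners and W = x + 12y:
  (18/7, 0) → W = 18/7
  (7/3, 5/9) → W = 9
  (17/8, 0) → W = 17/8

At the optimal vertex, -7x - 3y = -18 and -8x + 3y = -17.
Solving simultaneously gives x = 7/3, y = 5/9.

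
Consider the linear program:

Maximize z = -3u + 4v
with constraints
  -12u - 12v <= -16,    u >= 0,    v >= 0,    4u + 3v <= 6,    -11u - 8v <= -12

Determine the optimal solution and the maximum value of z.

u = 0, v = 2, maximum z = 8

Vertices and z = -3u + 4v:
  (4/3, 0) → z = -4
  (4/9, 8/9) → z = 20/9
  (0, 2) → z = 8
  (0, 3/2) → z = 6
  (3/2, 0) → z = -9/2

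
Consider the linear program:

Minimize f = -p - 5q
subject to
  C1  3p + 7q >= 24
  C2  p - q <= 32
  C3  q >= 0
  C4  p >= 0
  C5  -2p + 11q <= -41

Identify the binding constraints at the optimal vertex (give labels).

C2 and C5

Feasible corners and f = -p - 5q:
  (32, 0) → f = -32
  (311/9, 23/9) → f = -142/3
  (41/2, 0) → f = -41/2

The minimum is at (311/9, 23/9). Substituting into each constraint, equality holds for C2 and C5; the remaining constraints have slack.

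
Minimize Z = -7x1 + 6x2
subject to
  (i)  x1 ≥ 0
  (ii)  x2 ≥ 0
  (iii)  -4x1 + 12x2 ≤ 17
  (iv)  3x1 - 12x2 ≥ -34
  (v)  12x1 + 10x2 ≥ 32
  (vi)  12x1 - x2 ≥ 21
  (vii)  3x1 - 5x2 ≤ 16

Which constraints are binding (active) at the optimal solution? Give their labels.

Extreme points and Z = -7x1 + 6x2:
  (8/3, 0) → Z = -56/3
  (16/3, 0) → Z = -112/3
  (17, 85/12) → Z = -153/2
  (269/140, 72/35) → Z = -31/28
  (362/21, 50/7) → Z = -1634/21
  (11/6, 1) → Z = -41/6

The minimum is at (362/21, 50/7). Substituting into each constraint, equality holds for (iv) and (vii); the remaining constraints have slack.

(iv) and (vii)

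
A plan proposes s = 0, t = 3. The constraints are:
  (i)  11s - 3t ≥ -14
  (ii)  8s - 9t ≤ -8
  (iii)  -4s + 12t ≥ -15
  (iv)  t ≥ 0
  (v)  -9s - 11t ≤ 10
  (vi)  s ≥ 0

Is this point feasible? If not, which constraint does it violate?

feasible

(i): -9 ≥ -14 ✓
(ii): -27 ≤ -8 ✓
(iii): 36 ≥ -15 ✓
(iv): 3 ≥ 0 ✓
(v): -33 ≤ 10 ✓
(vi): 0 ≥ 0 ✓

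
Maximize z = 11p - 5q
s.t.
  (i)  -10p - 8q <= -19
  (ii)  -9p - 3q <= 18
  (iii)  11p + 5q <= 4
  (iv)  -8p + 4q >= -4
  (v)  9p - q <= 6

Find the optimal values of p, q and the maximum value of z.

p = -63/38, q = 169/38, maximum z = -769/19

Feasible corners and z = 11p - 5q:
  (-67/14, 117/14) → z = -661/7
  (-63/38, 169/38) → z = -769/19
  (-17/2, 39/2) → z = -191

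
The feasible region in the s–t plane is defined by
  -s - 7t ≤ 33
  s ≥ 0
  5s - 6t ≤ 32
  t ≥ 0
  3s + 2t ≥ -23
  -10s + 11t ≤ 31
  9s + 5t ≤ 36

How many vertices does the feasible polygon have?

The feasible vertices (each the meet of two boundaries and inside every other half-plane) are:
  (0, 0)
  (0, 31/11)
  (4, 0)
  (241/149, 639/149)

4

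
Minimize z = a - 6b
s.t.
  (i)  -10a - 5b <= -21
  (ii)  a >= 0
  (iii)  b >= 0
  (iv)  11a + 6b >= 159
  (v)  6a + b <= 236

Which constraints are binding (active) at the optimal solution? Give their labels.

Feasible corners and z = a - 6b:
  (0, 53/2) → z = -159
  (0, 236) → z = -1416
  (159/11, 0) → z = 159/11
  (118/3, 0) → z = 118/3

The minimum is at (0, 236). Substituting into each constraint, equality holds for (ii) and (v); the remaining constraints have slack.

(ii) and (v)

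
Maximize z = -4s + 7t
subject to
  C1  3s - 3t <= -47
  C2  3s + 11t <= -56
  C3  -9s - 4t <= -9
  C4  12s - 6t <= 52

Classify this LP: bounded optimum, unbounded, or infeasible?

infeasible

The boundaries 3s - 3t = -47 and 3s + 11t = -56 meet at (-685/42, -9/14), but that point violates -9s - 4t ≤ -9. Every candidate vertex is excluded by some other constraint, so the feasible region is empty.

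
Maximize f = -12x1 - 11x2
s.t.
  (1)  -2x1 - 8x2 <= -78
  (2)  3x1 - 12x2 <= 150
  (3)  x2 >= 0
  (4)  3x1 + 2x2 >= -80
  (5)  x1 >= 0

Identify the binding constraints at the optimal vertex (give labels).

Feasible corners and f = -12x1 - 11x2:
  (39, 0) → f = -468
  (0, 39/4) → f = -429/4
  (50, 0) → f = -600
The feasible region is unbounded (it extends along (0, 1), (4, 1)), but f strictly decreases along every unbounded feasible direction, so there is no improving ray and the maximum is attained at a vertex.

The maximum is at (0, 39/4). Substituting into each constraint, equality holds for (1) and (5); the remaining constraints have slack.

(1) and (5)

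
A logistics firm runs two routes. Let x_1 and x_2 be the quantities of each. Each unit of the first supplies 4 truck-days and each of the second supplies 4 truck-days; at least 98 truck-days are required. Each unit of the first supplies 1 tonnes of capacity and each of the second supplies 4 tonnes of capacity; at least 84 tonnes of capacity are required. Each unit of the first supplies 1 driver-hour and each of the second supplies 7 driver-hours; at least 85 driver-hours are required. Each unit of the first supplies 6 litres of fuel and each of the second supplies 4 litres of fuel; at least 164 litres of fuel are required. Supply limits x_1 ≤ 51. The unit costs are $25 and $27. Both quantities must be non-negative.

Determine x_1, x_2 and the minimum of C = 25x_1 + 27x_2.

x_1 = 16, x_2 = 17, minimum C = 859

The feasible region is unbounded (it extends along (0, 1)), but C strictly increases along every unbounded feasible direction, so there is no improving ray and the minimum is attained at a vertex.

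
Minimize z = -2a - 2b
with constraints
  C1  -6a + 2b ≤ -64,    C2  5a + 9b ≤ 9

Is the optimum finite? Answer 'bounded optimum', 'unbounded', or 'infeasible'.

From the feasible point (297/32, -133/32), moving in the direction (9, -5) keeps every constraint satisfied while z decreases without bound.

unbounded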